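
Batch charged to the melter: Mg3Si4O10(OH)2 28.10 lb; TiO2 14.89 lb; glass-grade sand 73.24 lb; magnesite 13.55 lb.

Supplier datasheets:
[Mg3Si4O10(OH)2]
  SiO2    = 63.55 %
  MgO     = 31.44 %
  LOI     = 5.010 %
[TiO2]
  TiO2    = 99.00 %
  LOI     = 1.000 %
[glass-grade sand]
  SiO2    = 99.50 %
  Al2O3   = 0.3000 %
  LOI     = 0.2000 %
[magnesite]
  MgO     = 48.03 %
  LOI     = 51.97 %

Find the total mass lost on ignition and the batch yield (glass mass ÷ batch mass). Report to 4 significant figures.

The working math keeps full float precision from start to finish. Working values are shown, with 4-significant-digit rounding, at each printed step. Each reported value is rounded a single time — the derived quantities are re-derived from the batch weights on 121.0 lb of glass at exact precision (glass mass, the totals, four oxide percentages, yield, LOI), as they appear in the question or the answer.
Each material's LOI contribution:
  Mg3Si4O10(OH)2: 28.10 × 0.05010 = 1.408 lb
  TiO2: 14.89 × 0.01000 = 0.1489 lb
  glass-grade sand: 73.24 × 0.002000 = 0.1465 lb
  magnesite: 13.55 × 0.5197 = 7.042 lb
Total LOI = 8.745 lb
Glass = batch − LOI = 129.8 − 8.745 = 121.0 lb

LOI loss = 8.745 lb; glass = 121.0 lb; yield = 93.26%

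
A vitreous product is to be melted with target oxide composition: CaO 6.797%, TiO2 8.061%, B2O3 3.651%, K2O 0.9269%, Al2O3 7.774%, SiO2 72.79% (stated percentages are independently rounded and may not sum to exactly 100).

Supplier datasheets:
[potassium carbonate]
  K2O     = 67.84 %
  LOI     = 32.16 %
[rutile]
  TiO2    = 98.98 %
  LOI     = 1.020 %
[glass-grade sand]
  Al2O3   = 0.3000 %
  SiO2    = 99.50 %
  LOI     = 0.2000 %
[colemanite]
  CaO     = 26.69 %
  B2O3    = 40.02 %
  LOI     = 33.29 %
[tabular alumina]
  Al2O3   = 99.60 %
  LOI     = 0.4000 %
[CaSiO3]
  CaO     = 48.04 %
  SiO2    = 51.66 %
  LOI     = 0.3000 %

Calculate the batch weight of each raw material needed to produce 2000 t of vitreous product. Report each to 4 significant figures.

Batch per 2000 t vitreous product:
  potassium carbonate: 27.33 t
  rutile: 162.9 t
  glass-grade sand: 1369 t
  colemanite: 182.5 t
  tabular alumina: 152.0 t
  CaSiO3: 181.6 t
Total batch = 2075 t; LOI loss = 75.10 t; yield = 96.38%

All arithmetic holds exact precision in every operation. Working values are displayed rounded to four significant digits between the steps; every reported figure is rounded exactly once; the derived quantities (totals, LOI, the six compositions, net glass mass, yield) are carried from the weighed amounts for 2000 t of glass in exact precision, exactly as shown in question or answer.
Target masses of each oxide per 2000 t vitreous product:
  CaO: 6.797% × 2000 = 135.9 t
  TiO2: 8.061% × 2000 = 161.2 t
  B2O3: 3.651% × 2000 = 73.02 t
  K2O: 0.9269% × 2000 = 18.54 t
  Al2O3: 7.774% × 2000 = 155.5 t
  SiO2: 72.79% × 2000 = 1456 t
Oxide-by-oxide audit working from each reported weight, relative to the basis at hand (each sum matches its target mass net of answer rounding effects):
  CaO: 182.5·0.2669 + 181.6·0.4804 = 135.9 t (target 135.9 t)
  TiO2: 162.9·0.9898 = 161.2 t (target 161.2 t)
  B2O3: 182.5·0.4002 = 73.04 t (target 73.02 t)
  K2O: 27.33·0.6784 = 18.54 t (target 18.54 t)
  Al2O3: 1369·0.003000 + 152.0·0.9960 = 155.5 t (target 155.5 t)
  SiO2: 1369·0.9950 + 181.6·0.5166 = 1456 t (target 1456 t)
Glass-mass sanity pass: total batch − LOI = 2000 t (per-oxide target masses sum to 2000 t; stated basis 2000 t — a pure rounding effect).
Summing the batch: Σ batch = 2075 t; LOI loss = Σ batch·LOI = 75.10 t; the yield ratio, glass ÷ batch: 96.38%.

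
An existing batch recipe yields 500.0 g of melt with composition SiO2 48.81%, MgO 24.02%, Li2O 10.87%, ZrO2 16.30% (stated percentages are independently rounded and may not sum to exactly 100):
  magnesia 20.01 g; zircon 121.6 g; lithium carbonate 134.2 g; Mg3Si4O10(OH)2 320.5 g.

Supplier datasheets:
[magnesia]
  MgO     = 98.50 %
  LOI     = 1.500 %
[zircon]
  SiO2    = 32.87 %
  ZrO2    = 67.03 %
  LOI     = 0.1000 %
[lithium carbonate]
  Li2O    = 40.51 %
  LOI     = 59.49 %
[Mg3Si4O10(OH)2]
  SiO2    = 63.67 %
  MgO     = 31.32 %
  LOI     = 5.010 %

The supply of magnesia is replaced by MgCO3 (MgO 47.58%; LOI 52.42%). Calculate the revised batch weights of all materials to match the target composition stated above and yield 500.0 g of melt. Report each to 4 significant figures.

Mid-chain values are printed rounded off to 4 significant figures in the working; the whole derivation keeps full float precision at all times — each reported figure takes a single rounding; the derived quantities are computed from the batch weights on 500.0 g of glass in full precision (four oxide percentages, ignition loss, yield, the totals, net glass mass), exactly as printed in either problem or answer.
Per-oxide target masses for 500.0 g melt:
  SiO2: 48.81% × 500.0 = 244.0 g
  MgO: 24.02% × 500.0 = 120.1 g
  Li2O: 10.87% × 500.0 = 54.35 g
  ZrO2: 16.30% × 500.0 = 81.50 g
Balance tally, oxide-wise, with the batch weights as given, under the basis named above (every target is met by its sum up to rounding of the answer):
  SiO2: 121.6·0.3287 + 320.5·0.6367 = 244.0 g (target 244.0 g)
  MgO: 41.42·0.4758 + 320.5·0.3132 = 120.1 g (target 120.1 g)
  Li2O: 134.2·0.4051 = 54.36 g (target 54.35 g)
  ZrO2: 121.6·0.6703 = 81.51 g (target 81.50 g)
Glass-mass bookkeeping: whole batch net of LOI = 500.0 g (per-oxide target masses sum to 500.0 g; basis as stated: 500.0 g — deltas are rounding alone).
Whole-batch sum: Σ batch = 617.7 g; ignition loss, Σ(batch × LOI) = 117.7 g; yield = glass ÷ total batch = 80.94%.

Revised batch per 500.0 g melt:
  MgCO3: 41.42 g
  zircon: 121.6 g
  lithium carbonate: 134.2 g
  Mg3Si4O10(OH)2: 320.5 g
Total batch = 617.7 g; LOI loss = 117.7 g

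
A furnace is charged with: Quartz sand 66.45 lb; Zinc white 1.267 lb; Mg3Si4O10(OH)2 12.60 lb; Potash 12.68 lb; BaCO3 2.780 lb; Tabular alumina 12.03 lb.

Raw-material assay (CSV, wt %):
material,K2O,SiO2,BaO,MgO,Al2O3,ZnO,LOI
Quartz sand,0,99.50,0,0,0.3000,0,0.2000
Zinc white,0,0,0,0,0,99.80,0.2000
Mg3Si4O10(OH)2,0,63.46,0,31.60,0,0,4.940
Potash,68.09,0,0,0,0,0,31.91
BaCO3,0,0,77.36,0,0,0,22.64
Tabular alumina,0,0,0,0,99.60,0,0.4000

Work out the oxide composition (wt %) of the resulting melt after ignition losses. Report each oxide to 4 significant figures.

Glass mass = 102.3 lb (batch 107.8 − LOI 5.482).
Composition: K2O 8.438%, SiO2 72.43%, BaO 2.102%, MgO 3.891%, Al2O3 11.90%, ZnO 1.236%

The intermediate values are displayed, rounded to 4 significant figures, alongside each step; the whole derivation runs at full float precision from start to finish — exactly one rounding goes into every reported result; the derived quantities, which include ignition loss, net glass mass, totals, the six compositions, yield, are recomputed in exact precision, exactly as printed in question or answer, starting from the weights on 102.3 lb of glass.
What the batch supplies per oxide:
  K2O: 12.68·0.6809 = 8.634 lb
  SiO2: 66.45·0.9950 + 12.60·0.6346 = 74.11 lb
  BaO: 2.780·0.7736 = 2.151 lb
  MgO: 12.60·0.3160 = 3.982 lb
  Al2O3: 66.45·0.003000 + 12.03·0.9960 = 12.18 lb
  ZnO: 1.267·0.9980 = 1.264 lb
LOI: 66.45·0.002000 + 1.267·0.002000 + 12.60·0.04940 + 12.68·0.3191 + 2.780·0.2264 + 12.03·0.004000 = 5.482 lb
Glass = total batch minus LOI = 107.8 − 5.482 = 102.3 lb (= Σ oxide masses)
percent by weight: oxide/glass ×100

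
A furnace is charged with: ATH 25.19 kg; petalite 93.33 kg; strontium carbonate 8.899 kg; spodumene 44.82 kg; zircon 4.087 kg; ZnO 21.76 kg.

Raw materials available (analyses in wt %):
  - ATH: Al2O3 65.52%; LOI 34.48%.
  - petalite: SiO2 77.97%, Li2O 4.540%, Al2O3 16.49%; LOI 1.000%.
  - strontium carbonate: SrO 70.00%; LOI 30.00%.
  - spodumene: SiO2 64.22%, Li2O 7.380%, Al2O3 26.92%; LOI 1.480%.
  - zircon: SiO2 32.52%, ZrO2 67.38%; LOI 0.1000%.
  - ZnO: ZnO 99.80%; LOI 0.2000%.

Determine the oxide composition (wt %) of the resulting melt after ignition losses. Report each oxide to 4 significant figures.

Glass mass = 185.1 kg (batch 198.1 − LOI 13.00).
Composition: SiO2 55.59%, Li2O 4.076%, SrO 3.366%, ZnO 11.73%, ZrO2 1.488%, Al2O3 23.75%

Rounding to 4 significant figures extends to each mid-chain value as printed; each numeric step carries full float precision from start to finish. A single rounding yields every reported figure — all derived quantities are recomputed at full float precision (the yield, totals, net glass mass, ignition loss, the six compositions) from the weighed amounts for 185.1 kg of glass, as given in either problem or answer.
Oxide masses out of the charge:
  SiO2: 93.33·0.7797 + 44.82·0.6422 + 4.087·0.3252 = 102.9 kg
  Li2O: 93.33·0.04540 + 44.82·0.07380 = 7.545 kg
  SrO: 8.899·0.7000 = 6.229 kg
  ZnO: 21.76·0.9980 = 21.72 kg
  ZrO2: 4.087·0.6738 = 2.754 kg
  Al2O3: 25.19·0.6552 + 93.33·0.1649 + 44.82·0.2692 = 43.96 kg
LOI: 25.19·0.3448 + 93.33·0.01000 + 8.899·0.3000 + 44.82·0.01480 + 4.087·0.001000 + 21.76·0.002000 = 13.00 kg
Glass mass = batch − LOI = 198.1 − 13.00 = 185.1 kg (equal to the oxide-mass sum)
percent share: oxide ÷ glass, ×100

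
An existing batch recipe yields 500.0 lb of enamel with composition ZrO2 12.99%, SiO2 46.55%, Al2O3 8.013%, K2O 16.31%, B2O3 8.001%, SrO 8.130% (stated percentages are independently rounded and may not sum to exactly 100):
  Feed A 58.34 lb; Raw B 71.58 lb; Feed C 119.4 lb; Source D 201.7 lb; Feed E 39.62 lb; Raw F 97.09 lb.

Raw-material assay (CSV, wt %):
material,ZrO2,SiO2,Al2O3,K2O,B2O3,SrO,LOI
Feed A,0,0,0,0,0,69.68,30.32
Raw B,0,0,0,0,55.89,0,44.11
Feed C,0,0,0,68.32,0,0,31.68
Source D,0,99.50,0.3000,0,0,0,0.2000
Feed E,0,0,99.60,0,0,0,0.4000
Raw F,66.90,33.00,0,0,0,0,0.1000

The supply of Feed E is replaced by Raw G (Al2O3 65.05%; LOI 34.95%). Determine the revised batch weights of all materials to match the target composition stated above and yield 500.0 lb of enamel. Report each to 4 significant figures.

Revised batch per 500.0 lb enamel:
  Feed A: 58.34 lb
  Raw B: 71.58 lb
  Feed C: 119.4 lb
  Source D: 201.7 lb
  Raw G: 60.66 lb
  Raw F: 97.09 lb
Total batch = 608.8 lb; LOI loss = 108.8 lb

Mid-chain values are displayed rounded off to 4 significant figures when written out. The whole derivation holds exact precision from first step to last. Every reported value takes just one rounding. Derived quantities, including glass mass, the six compositions, LOI, the totals, the yield, are recomputed from the batch weights at 500.0 lb of glass in full precision exactly as shown in problem or answer.
Target masses of each oxide per 500.0 lb enamel:
  ZrO2: 12.99% × 500.0 = 64.95 lb
  SiO2: 46.55% × 500.0 = 232.8 lb
  Al2O3: 8.013% × 500.0 = 40.06 lb
  K2O: 16.31% × 500.0 = 81.55 lb
  B2O3: 8.001% × 500.0 = 40.00 lb
  SrO: 8.130% × 500.0 = 40.65 lb
Verifying the oxide balance with the batch weights as given, on the stated basis (sum by sum, the targets are met up to rounding of the answer):
  ZrO2: 97.09·0.6690 = 64.95 lb (target 64.95 lb)
  SiO2: 201.7·0.9950 + 97.09·0.3300 = 232.7 lb (target 232.8 lb)
  Al2O3: 201.7·0.003000 + 60.66·0.6505 = 40.06 lb (target 40.06 lb)
  K2O: 119.4·0.6832 = 81.57 lb (target 81.55 lb)
  B2O3: 71.58·0.5589 = 40.01 lb (target 40.00 lb)
  SrO: 58.34·0.6968 = 40.65 lb (target 40.65 lb)
Glass-mass closure: Σ batch − LOI loss = 500.0 lb (the targets, summed, come to 500.0 lb; stated basis 500.0 lb — a pure rounding effect).
Adding the batch up: Σ batch = 608.8 lb; ignition loss, Σ(batch × LOI) = 108.8 lb; the yield ratio, glass ÷ batch: 82.13%.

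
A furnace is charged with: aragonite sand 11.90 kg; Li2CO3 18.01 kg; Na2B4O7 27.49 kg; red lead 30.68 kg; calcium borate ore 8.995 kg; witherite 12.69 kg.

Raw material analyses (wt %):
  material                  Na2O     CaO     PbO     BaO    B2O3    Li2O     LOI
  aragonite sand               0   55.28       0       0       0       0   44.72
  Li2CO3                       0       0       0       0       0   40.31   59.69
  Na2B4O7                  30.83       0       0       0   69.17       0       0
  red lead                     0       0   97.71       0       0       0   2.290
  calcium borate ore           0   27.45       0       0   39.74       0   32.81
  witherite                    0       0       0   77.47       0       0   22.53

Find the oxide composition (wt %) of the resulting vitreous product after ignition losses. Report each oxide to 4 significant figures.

Glass mass = 87.18 kg (batch 109.8 − LOI 22.58).
Composition: Na2O 9.721%, CaO 10.38%, PbO 34.39%, BaO 11.28%, B2O3 25.91%, Li2O 8.327%

Intermediates are printed rounded to 4 significant figures at each printed step; each numeric step holds exact precision in all steps; a single rounding completes every reported number — the derived quantities, which include ignition loss, six oxide percentages, net glass mass, totals, the yield, are re-derived in full float precision, as set out in either problem or answer, using the weight values per 87.18 kg of glass.
What the batch supplies per oxide:
  Na2O: 27.49·0.3083 = 8.475 kg
  CaO: 11.90·0.5528 + 8.995·0.2745 = 9.047 kg
  PbO: 30.68·0.9771 = 29.98 kg
  BaO: 12.69·0.7747 = 9.831 kg
  B2O3: 27.49·0.6917 + 8.995·0.3974 = 22.59 kg
  Li2O: 18.01·0.4031 = 7.260 kg
LOI: 11.90·0.4472 + 18.01·0.5969 + 30.68·0.02290 + 8.995·0.3281 + 12.69·0.2253 = 22.58 kg
Glass = total batch minus LOI = 109.8 − 22.58 = 87.18 kg (equal to the oxide-mass sum)
wt % = 100 × oxide mass / glass mass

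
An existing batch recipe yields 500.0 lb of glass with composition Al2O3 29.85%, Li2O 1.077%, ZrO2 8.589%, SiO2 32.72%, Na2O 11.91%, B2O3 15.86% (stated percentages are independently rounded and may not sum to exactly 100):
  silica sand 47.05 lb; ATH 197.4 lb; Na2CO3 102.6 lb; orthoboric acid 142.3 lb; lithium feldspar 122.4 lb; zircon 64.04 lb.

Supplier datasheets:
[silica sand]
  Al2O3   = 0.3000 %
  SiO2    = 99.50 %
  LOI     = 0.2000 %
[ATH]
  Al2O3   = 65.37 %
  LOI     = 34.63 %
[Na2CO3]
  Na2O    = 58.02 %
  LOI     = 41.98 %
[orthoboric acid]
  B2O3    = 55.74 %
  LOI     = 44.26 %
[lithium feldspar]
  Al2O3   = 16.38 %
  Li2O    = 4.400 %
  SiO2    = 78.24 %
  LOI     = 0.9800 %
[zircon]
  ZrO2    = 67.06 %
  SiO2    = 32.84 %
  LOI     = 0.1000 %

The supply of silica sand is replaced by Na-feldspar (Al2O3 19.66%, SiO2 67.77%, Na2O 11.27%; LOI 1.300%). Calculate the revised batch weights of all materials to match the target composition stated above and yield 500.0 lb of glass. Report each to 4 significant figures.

Revised batch per 500.0 lb glass:
  Na-feldspar: 69.08 lb
  ATH: 176.9 lb
  Na2CO3: 89.22 lb
  orthoboric acid: 142.3 lb
  lithium feldspar: 122.4 lb
  zircon: 64.04 lb
Total batch = 663.9 lb; LOI loss = 163.9 lb

Mid-chain values are displayed, rounded to 4 significant digits, between the steps; the working math maintains full precision at every stage. Each reported value receives exactly one rounding; derived quantities (ignition loss, six oxide percentages, the totals, yield, net glass mass) are re-derived starting from the weights for 500.0 lb of glass at full precision as written in either problem or answer.
Oxide mass targets, per 500.0 lb glass:
  Al2O3: 29.85% × 500.0 = 149.2 lb
  Li2O: 1.077% × 500.0 = 5.385 lb
  ZrO2: 8.589% × 500.0 = 42.94 lb
  SiO2: 32.72% × 500.0 = 163.6 lb
  Na2O: 11.91% × 500.0 = 59.55 lb
  B2O3: 15.86% × 500.0 = 79.30 lb
Sums-versus-targets review working from each reported weight, per the basis as stated (oxide sums agree with the targets exact up to rounding of places):
  Al2O3: 69.08·0.1966 + 176.9·0.6537 + 122.4·0.1638 = 149.3 lb (target 149.2 lb)
  Li2O: 122.4·0.04400 = 5.386 lb (target 5.385 lb)
  ZrO2: 64.04·0.6706 = 42.95 lb (target 42.94 lb)
  SiO2: 69.08·0.6777 + 122.4·0.7824 + 64.04·0.3284 = 163.6 lb (target 163.6 lb)
  Na2O: 69.08·0.1127 + 89.22·0.5802 = 59.55 lb (target 59.55 lb)
  B2O3: 142.3·0.5574 = 79.32 lb (target 79.30 lb)
Consistency of the glass mass: Σ batch − LOI loss = 500.1 lb (targets for the oxides total 500.0 lb; the stated basis being 500.0 lb — rounding explains the deltas).
Batch total: Σ batch = 663.9 lb; Σ batch·LOI gives LOI loss = 163.9 lb; glass ÷ batch gives a yield of 75.32%.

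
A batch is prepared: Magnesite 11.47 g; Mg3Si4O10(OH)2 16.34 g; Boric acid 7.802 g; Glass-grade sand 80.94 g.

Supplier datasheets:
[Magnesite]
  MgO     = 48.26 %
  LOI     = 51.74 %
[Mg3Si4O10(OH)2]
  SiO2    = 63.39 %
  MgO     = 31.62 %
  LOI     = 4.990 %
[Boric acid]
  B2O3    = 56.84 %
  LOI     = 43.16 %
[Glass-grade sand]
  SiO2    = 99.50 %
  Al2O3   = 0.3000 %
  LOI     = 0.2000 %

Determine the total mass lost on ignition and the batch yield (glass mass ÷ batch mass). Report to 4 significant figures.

LOI loss = 10.28 g; glass = 106.3 g; yield = 91.18%

The working math keeps full precision in every operation. Values along the way appear rounded to four significant digits; every reported result is rounded exactly once. The derived quantities, including net glass mass, LOI, four oxide percentages, the yield, totals, are recomputed from the weighed amounts per 106.3 g of glass at full precision, precisely as stated by question or answer.
Ignition loss by material:
  Magnesite: 11.47 × 0.5174 = 5.935 g
  Mg3Si4O10(OH)2: 16.34 × 0.04990 = 0.8154 g
  Boric acid: 7.802 × 0.4316 = 3.367 g
  Glass-grade sand: 80.94 × 0.002000 = 0.1619 g
Total LOI = 10.28 g
Glass = batch − LOI = 116.6 − 10.28 = 106.3 g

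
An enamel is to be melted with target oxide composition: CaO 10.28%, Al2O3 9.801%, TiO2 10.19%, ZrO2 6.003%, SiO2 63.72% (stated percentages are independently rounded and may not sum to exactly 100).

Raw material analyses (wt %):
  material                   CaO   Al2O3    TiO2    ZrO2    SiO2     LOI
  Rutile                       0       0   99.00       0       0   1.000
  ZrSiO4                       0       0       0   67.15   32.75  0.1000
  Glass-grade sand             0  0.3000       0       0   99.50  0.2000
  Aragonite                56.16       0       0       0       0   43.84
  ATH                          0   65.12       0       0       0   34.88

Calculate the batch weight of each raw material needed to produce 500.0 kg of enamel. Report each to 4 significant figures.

Batch per 500.0 kg enamel:
  Rutile: 51.46 kg
  ZrSiO4: 44.70 kg
  Glass-grade sand: 305.5 kg
  Aragonite: 91.52 kg
  ATH: 73.85 kg
Total batch = 567.0 kg; LOI loss = 67.05 kg; yield = 88.17%

All internal work keeps full precision from start to finish. Mid-chain values appear rounded off to 4 significant figures when written out. Exactly one rounding is applied to each reported figure. The derived quantities, including glass mass, the totals, ignition loss, the five compositions, the yield, are rebuilt using the weight values on 500.0 kg of glass at exact precision precisely as stated by the problem or the answer.
Per-oxide target masses for 500.0 kg enamel:
  CaO: 10.28% × 500.0 = 51.40 kg
  Al2O3: 9.801% × 500.0 = 49.00 kg
  TiO2: 10.19% × 500.0 = 50.95 kg
  ZrO2: 6.003% × 500.0 = 30.02 kg
  SiO2: 63.72% × 500.0 = 318.6 kg
Verifying the oxide balance with the batch weights as given, relative to the basis at hand (summed amounts equal target values up to rounding of the answer):
  CaO: 91.52·0.5616 = 51.40 kg (target 51.40 kg)
  Al2O3: 305.5·0.003000 + 73.85·0.6512 = 49.01 kg (target 49.00 kg)
  TiO2: 51.46·0.9900 = 50.95 kg (target 50.95 kg)
  ZrO2: 44.70·0.6715 = 30.02 kg (target 30.02 kg)
  SiO2: 44.70·0.3275 + 305.5·0.9950 = 318.6 kg (target 318.6 kg)
Auditing the glass mass value: whole batch net of LOI = 500.0 kg (the Σ of target masses is 500.0 kg; stated basis 500.0 kg — a pure rounding effect).
Batch grand total — Σ batch = 567.0 kg; Σ batch·LOI gives LOI loss = 67.05 kg; yield, glass over the total, = 88.17%.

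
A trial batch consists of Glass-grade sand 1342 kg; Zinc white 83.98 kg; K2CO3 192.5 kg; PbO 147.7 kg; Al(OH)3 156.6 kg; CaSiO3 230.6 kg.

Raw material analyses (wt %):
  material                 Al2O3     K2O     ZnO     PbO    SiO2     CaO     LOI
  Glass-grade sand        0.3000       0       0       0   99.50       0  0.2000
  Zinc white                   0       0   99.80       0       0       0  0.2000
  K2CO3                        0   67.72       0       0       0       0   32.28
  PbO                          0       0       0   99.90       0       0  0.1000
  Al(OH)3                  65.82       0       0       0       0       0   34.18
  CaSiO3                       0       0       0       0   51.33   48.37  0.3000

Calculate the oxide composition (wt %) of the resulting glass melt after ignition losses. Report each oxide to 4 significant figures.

The whole derivation maintains exact precision through the solve — in-progress results appear (rounded to four significant figures) between the steps — each reported result takes a single rounding. The derived quantities, which include yield, net glass mass, totals, six oxide percentages, ignition loss, are carried at full precision, as given in the problem or answer text, from the weighed amounts for 2034 kg of glass.
Oxide-by-oxide delivered mass:
  Al2O3: 1342·0.003000 + 156.6·0.6582 = 107.1 kg
  K2O: 192.5·0.6772 = 130.4 kg
  ZnO: 83.98·0.9980 = 83.81 kg
  PbO: 147.7·0.9990 = 147.6 kg
  SiO2: 1342·0.9950 + 230.6·0.5133 = 1454 kg
  CaO: 230.6·0.4837 = 111.5 kg
LOI: 1342·0.002000 + 83.98·0.002000 + 192.5·0.3228 + 147.7·0.001000 + 156.6·0.3418 + 230.6·0.003000 = 119.4 kg
batch − LOI leaves glass = 2153 − 119.4 = 2034 kg (= Σ oxide masses)
each oxide over glass, ×100, is wt %

Glass mass = 2034 kg (batch 2153 − LOI 119.4).
Composition: Al2O3 5.265%, K2O 6.409%, ZnO 4.121%, PbO 7.254%, SiO2 71.47%, CaO 5.484%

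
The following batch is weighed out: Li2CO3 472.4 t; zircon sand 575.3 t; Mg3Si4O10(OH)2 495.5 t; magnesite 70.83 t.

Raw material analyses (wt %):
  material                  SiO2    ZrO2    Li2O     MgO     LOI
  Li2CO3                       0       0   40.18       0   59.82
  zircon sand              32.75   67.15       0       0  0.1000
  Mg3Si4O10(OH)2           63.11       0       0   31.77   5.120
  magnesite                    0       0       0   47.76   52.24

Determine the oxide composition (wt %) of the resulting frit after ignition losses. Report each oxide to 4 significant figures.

Glass mass = 1268 t (batch 1614 − LOI 345.5).
Composition: SiO2 39.51%, ZrO2 30.45%, Li2O 14.96%, MgO 15.08%

Rounding to 4 significant digits extends to every intermediate as printed; all arithmetic runs at exact precision all the way through; every reported figure takes exactly one rounding — all derived quantities are recomputed starting from the weights for 1268 t of glass in exact precision (LOI, net glass mass, the yield, totals, the four compositions) as given in the problem or answer text.
Oxide masses out of the charge:
  SiO2: 575.3·0.3275 + 495.5·0.6311 = 501.1 t
  ZrO2: 575.3·0.6715 = 386.3 t
  Li2O: 472.4·0.4018 = 189.8 t
  MgO: 495.5·0.3177 + 70.83·0.4776 = 191.2 t
LOI: 472.4·0.5982 + 575.3·0.001000 + 495.5·0.05120 + 70.83·0.5224 = 345.5 t
The glass mass, total less LOI, = 1614 − 345.5 = 1268 t (the oxide masses sum to this)
oxide / glass × 100 gives the wt %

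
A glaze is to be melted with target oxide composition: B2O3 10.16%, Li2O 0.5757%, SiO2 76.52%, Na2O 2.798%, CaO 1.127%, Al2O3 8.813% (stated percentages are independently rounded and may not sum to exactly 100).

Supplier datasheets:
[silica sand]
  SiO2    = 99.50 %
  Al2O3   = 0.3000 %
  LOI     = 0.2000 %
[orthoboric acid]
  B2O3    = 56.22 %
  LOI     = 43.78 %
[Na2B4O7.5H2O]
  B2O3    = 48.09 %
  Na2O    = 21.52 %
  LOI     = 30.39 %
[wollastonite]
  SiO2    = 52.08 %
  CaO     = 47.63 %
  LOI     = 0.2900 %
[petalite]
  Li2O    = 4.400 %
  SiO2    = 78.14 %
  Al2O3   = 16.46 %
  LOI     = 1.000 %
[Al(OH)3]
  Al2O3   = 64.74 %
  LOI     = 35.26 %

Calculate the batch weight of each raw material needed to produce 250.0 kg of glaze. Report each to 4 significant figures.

Batch per 250.0 kg glaze:
  silica sand: 163.5 kg
  orthoboric acid: 17.38 kg
  Na2B4O7.5H2O: 32.50 kg
  wollastonite: 5.915 kg
  petalite: 32.71 kg
  Al(OH)3: 24.96 kg
Total batch = 277.0 kg; LOI loss = 26.96 kg; yield = 90.27%

Every computation carries full precision all the way through; the intermediate values are printed (rounded to 4 significant figures) as written; each reported number is rounded once only — all derived quantities are re-derived at full float precision (net glass mass, ignition loss, the six compositions, the yield, the totals) from the batch weights at 250.0 kg of glass, as set out in either problem or answer.
Target masses of each oxide per 250.0 kg glaze:
  B2O3: 10.16% × 250.0 = 25.40 kg
  Li2O: 0.5757% × 250.0 = 1.439 kg
  SiO2: 76.52% × 250.0 = 191.3 kg
  Na2O: 2.798% × 250.0 = 6.995 kg
  CaO: 1.127% × 250.0 = 2.818 kg
  Al2O3: 8.813% × 250.0 = 22.03 kg
Per-oxide balance check from the weights as reported, on the stated basis (delivered sums recover each target exact up to rounding of places):
  B2O3: 17.38·0.5622 + 32.50·0.4809 = 25.40 kg (target 25.40 kg)
  Li2O: 32.71·0.04400 = 1.439 kg (target 1.439 kg)
  SiO2: 163.5·0.9950 + 5.915·0.5208 + 32.71·0.7814 = 191.3 kg (target 191.3 kg)
  Na2O: 32.50·0.2152 = 6.994 kg (target 6.995 kg)
  CaO: 5.915·0.4763 = 2.817 kg (target 2.818 kg)
  Al2O3: 163.5·0.003000 + 32.71·0.1646 + 24.96·0.6474 = 22.03 kg (target 22.03 kg)
Glass-mass bookkeeping: total batch − LOI = 250.0 kg (the targets, summed, come to 250.0 kg; versus the stated basis of 250.0 kg — gaps are rounding artifacts).
Adding the batch up: Σ batch = 277.0 kg; LOI removed, Σ of batch·LOI: 26.96 kg; as yield: glass ÷ batch → 90.27%.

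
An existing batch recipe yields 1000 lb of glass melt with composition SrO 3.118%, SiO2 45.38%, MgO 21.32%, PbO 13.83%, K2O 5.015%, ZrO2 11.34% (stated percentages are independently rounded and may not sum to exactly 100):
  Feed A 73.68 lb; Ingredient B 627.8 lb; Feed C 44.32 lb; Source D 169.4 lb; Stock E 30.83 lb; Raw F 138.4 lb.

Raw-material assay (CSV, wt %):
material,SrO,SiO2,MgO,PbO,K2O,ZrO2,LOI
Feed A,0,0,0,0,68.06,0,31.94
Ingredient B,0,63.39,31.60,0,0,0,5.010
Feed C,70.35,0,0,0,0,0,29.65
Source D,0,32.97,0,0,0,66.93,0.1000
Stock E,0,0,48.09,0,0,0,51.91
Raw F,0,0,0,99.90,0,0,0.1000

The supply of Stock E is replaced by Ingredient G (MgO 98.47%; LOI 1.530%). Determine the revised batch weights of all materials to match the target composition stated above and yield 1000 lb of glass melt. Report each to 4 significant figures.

Revised batch per 1000 lb glass melt:
  Feed A: 73.68 lb
  Ingredient B: 627.8 lb
  Feed C: 44.32 lb
  Source D: 169.4 lb
  Ingredient G: 15.06 lb
  Raw F: 138.4 lb
Total batch = 1069 lb; LOI loss = 68.67 lb

Mid-chain values are displayed with 4-significant-figure rounding as written. Every computation carries full float precision at every stage; each reported number undergoes a single rounding — the derived quantities, including net glass mass, LOI, six oxide percentages, totals, yield, are recomputed from the weighed amounts on 1000 lb of glass in full float precision, as set out in question or answer.
The oxide mass targets at 1000 lb glass melt:
  SrO: 3.118% × 1000 = 31.18 lb
  SiO2: 45.38% × 1000 = 453.8 lb
  MgO: 21.32% × 1000 = 213.2 lb
  PbO: 13.83% × 1000 = 138.3 lb
  K2O: 5.015% × 1000 = 50.15 lb
  ZrO2: 11.34% × 1000 = 113.4 lb
Per-oxide balance check given the weights on record, versus the basis set out (sums match the target masses up to rounding of the answer):
  SrO: 44.32·0.7035 = 31.18 lb (target 31.18 lb)
  SiO2: 627.8·0.6339 + 169.4·0.3297 = 453.8 lb (target 453.8 lb)
  MgO: 627.8·0.3160 + 15.06·0.9847 = 213.2 lb (target 213.2 lb)
  PbO: 138.4·0.9990 = 138.3 lb (target 138.3 lb)
  K2O: 73.68·0.6806 = 50.15 lb (target 50.15 lb)
  ZrO2: 169.4·0.6693 = 113.4 lb (target 113.4 lb)
The glass-mass cross-check: net batch after ignition = 1000 lb (the Σ of target masses is 1000 lb; against the stated basis, 1000 lb — differing by rounding only).
Whole-batch sum: Σ batch = 1069 lb; loss to ignition Σ batch·LOI = 68.67 lb; yield = glass ÷ total batch = 93.57%.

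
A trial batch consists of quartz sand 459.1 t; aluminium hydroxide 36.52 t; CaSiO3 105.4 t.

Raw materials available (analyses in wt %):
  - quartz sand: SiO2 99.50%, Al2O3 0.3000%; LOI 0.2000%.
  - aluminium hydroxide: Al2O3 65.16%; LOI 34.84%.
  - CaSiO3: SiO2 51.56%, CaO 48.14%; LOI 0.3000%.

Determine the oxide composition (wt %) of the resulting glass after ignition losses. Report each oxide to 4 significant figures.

Glass mass = 587.1 t (batch 601.0 − LOI 13.96).
Composition: SiO2 87.07%, CaO 8.643%, Al2O3 4.288%

Each numeric step holds full float precision at each step — the intermediate values appear with 4-significant-figure rounding as written. Every reported number is rounded once only. The derived quantities are carried using the weight values for 587.1 t of glass in exact precision (totals, glass mass, yield, LOI, three oxide percentages), exactly as shown in problem or answer.
Per-oxide mass from batch:
  SiO2: 459.1·0.9950 + 105.4·0.5156 = 511.1 t
  CaO: 105.4·0.4814 = 50.74 t
  Al2O3: 459.1·0.003000 + 36.52·0.6516 = 25.17 t
LOI: 459.1·0.002000 + 36.52·0.3484 + 105.4·0.003000 = 13.96 t
Resulting glass, batch − LOI: 601.0 − 13.96 = 587.1 t (= Σ oxide masses)
each wt % is 100 × oxide ÷ glass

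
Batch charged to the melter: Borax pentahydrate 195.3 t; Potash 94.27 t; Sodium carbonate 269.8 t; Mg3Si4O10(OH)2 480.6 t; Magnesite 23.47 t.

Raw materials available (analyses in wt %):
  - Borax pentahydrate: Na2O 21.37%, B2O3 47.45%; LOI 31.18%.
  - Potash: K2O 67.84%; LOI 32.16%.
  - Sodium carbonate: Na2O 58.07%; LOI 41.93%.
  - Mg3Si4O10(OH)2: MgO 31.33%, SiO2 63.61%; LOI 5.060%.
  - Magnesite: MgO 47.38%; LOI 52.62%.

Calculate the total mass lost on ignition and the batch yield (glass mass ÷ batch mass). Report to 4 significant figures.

Every computation maintains full float precision at each step — in-progress results are shown rounded to four significant digits within the worked lines. Every reported number is rounded only once — the derived quantities, which include LOI, totals, five oxide percentages, net glass mass, the yield, are recomputed in full float precision, as given in either problem or answer, from the batch weights per 822.4 t of glass.
Loss on ignition, line by line:
  Borax pentahydrate: 195.3 × 0.3118 = 60.89 t
  Potash: 94.27 × 0.3216 = 30.32 t
  Sodium carbonate: 269.8 × 0.4193 = 113.1 t
  Mg3Si4O10(OH)2: 480.6 × 0.05060 = 24.32 t
  Magnesite: 23.47 × 0.5262 = 12.35 t
Total LOI = 241.0 t
Glass = batch − LOI = 1063 − 241.0 = 822.4 t

LOI loss = 241.0 t; glass = 822.4 t; yield = 77.34%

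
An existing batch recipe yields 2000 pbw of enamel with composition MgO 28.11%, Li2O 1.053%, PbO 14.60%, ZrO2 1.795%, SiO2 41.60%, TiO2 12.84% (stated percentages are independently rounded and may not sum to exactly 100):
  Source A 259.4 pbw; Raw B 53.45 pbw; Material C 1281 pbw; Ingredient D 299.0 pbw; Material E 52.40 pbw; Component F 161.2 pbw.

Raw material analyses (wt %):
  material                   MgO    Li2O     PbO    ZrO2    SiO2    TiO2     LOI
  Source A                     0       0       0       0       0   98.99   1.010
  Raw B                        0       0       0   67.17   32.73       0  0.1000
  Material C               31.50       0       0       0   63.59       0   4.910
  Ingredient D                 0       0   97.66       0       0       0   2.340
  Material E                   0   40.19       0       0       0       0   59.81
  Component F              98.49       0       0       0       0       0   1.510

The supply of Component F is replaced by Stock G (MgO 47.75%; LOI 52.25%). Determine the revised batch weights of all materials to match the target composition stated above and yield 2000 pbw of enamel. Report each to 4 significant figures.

Revised batch per 2000 pbw enamel:
  Source A: 259.4 pbw
  Raw B: 53.45 pbw
  Material C: 1281 pbw
  Ingredient D: 299.0 pbw
  Material E: 52.40 pbw
  Stock G: 332.4 pbw
Total batch = 2278 pbw; LOI loss = 277.6 pbw

Each numeric step carries full float precision at all times. Working values are displayed, with 4-significant-figure rounding, alongside each step; each reported figure takes a single rounding. The derived quantities are carried starting from the weights at 2000 pbw of glass at full float precision (six oxide percentages, glass mass, the totals, ignition loss, the yield), as they appear in problem or answer.
The oxide mass targets at 2000 pbw enamel:
  MgO: 28.11% × 2000 = 562.2 pbw
  Li2O: 1.053% × 2000 = 21.06 pbw
  PbO: 14.60% × 2000 = 292.0 pbw
  ZrO2: 1.795% × 2000 = 35.90 pbw
  SiO2: 41.60% × 2000 = 832.0 pbw
  TiO2: 12.84% × 2000 = 256.8 pbw
Balance tally, oxide-wise, on the weights just shown, on the stated basis (target by target, the sums agree exact up to rounding of places):
  MgO: 1281·0.3150 + 332.4·0.4775 = 562.2 pbw (target 562.2 pbw)
  Li2O: 52.40·0.4019 = 21.06 pbw (target 21.06 pbw)
  PbO: 299.0·0.9766 = 292.0 pbw (target 292.0 pbw)
  ZrO2: 53.45·0.6717 = 35.90 pbw (target 35.90 pbw)
  SiO2: 53.45·0.3273 + 1281·0.6359 = 832.1 pbw (target 832.0 pbw)
  TiO2: 259.4·0.9899 = 256.8 pbw (target 256.8 pbw)
Glass-mass closure: total batch − LOI = 2000 pbw (oxide target masses add up to 2000 pbw; against the stated basis, 2000 pbw — gaps are rounding artifacts).
Batch grand total — Σ batch = 2278 pbw; the LOI term Σ batch·LOI equals 277.6 pbw; yield = glass ÷ total batch = 87.81%.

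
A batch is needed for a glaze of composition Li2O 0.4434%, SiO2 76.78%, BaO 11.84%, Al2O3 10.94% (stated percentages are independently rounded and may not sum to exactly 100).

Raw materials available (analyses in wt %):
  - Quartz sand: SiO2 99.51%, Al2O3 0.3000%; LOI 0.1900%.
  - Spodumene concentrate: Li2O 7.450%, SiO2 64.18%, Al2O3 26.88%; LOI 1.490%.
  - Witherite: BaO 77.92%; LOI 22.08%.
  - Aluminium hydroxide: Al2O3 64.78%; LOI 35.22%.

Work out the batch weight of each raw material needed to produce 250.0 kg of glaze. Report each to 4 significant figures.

In-progress results are shown, with 4-significant-digit rounding, when written out — the whole derivation keeps exact precision from start to finish. A single rounding yields every reported value; all derived quantities are computed in full precision (net glass mass, the yield, the four compositions, the totals, ignition loss) using the weight values per 250.0 kg of glass, as they appear in either problem or answer.
Target oxide masses per 250.0 kg glaze:
  Li2O: 0.4434% × 250.0 = 1.108 kg
  SiO2: 76.78% × 250.0 = 192.0 kg
  BaO: 11.84% × 250.0 = 29.60 kg
  Al2O3: 10.94% × 250.0 = 27.35 kg
Per-oxide balance check with the batch weights as given, versus the basis set out (summed amounts equal target values inside rounding margins):
  Li2O: 14.88·0.07450 = 1.109 kg (target 1.108 kg)
  SiO2: 183.3·0.9951 + 14.88·0.6418 = 192.0 kg (target 192.0 kg)
  BaO: 37.99·0.7792 = 29.60 kg (target 29.60 kg)
  Al2O3: 183.3·0.003000 + 14.88·0.2688 + 35.20·0.6478 = 27.35 kg (target 27.35 kg)
Glass mass check: total charge less LOI = 250.0 kg (the targets, summed, come to 250.0 kg; basis as stated: 250.0 kg — gaps are rounding artifacts).
Adding the batch up: Σ batch = 271.4 kg; the LOI term Σ batch·LOI equals 21.36 kg; the yield ratio, glass ÷ batch: 92.13%.

Batch per 250.0 kg glaze:
  Quartz sand: 183.3 kg
  Spodumene concentrate: 14.88 kg
  Witherite: 37.99 kg
  Aluminium hydroxide: 35.20 kg
Total batch = 271.4 kg; LOI loss = 21.36 kg; yield = 92.13%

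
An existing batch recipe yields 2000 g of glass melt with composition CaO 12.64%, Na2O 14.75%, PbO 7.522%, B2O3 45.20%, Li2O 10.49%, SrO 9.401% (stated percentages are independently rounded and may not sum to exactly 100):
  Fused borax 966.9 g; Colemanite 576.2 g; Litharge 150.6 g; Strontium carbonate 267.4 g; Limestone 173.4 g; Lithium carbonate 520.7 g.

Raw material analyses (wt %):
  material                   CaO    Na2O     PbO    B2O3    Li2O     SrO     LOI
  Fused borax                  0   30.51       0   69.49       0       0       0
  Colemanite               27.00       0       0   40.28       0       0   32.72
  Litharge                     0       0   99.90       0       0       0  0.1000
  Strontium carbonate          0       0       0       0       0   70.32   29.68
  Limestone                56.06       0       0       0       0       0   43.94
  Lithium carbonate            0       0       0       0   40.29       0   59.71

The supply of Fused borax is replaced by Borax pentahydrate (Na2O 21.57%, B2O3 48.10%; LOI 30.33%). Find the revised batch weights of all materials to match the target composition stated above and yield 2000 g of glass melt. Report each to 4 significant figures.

Revised batch per 2000 g glass melt:
  Borax pentahydrate: 1368 g
  Colemanite: 611.1 g
  Litharge: 150.6 g
  Strontium carbonate: 267.4 g
  Limestone: 156.6 g
  Lithium carbonate: 520.7 g
Total batch = 3074 g; LOI loss = 1074 g

Working values are displayed rounded to 4 significant digits within the worked lines. The working math runs at full float precision at each step — each reported value takes exactly one rounding; all derived quantities are rebuilt starting from the weights for 2000 g of glass at full float precision (six oxide percentages, yield, totals, glass mass, ignition loss), precisely as stated by the question or the answer.
Oxide-by-oxide targets in 2000 g glass melt:
  CaO: 12.64% × 2000 = 252.8 g
  Na2O: 14.75% × 2000 = 295.0 g
  PbO: 7.522% × 2000 = 150.4 g
  B2O3: 45.20% × 2000 = 904.0 g
  Li2O: 10.49% × 2000 = 209.8 g
  SrO: 9.401% × 2000 = 188.0 g
Mass-balance tally per oxide applying the batch weights above, on the stated basis (every target is met by its sum within answer rounding):
  CaO: 611.1·0.2700 + 156.6·0.5606 = 252.8 g (target 252.8 g)
  Na2O: 1368·0.2157 = 295.1 g (target 295.0 g)
  PbO: 150.6·0.9990 = 150.4 g (target 150.4 g)
  B2O3: 1368·0.4810 + 611.1·0.4028 = 904.2 g (target 904.0 g)
  Li2O: 520.7·0.4029 = 209.8 g (target 209.8 g)
  SrO: 267.4·0.7032 = 188.0 g (target 188.0 g)
Auditing the glass mass value: batch Σ − ignition loss = 2000 g (the targets, summed, come to 2000 g; the stated basis being 2000 g — differing by rounding only).
Adding the batch up: Σ batch = 3074 g; the LOI term Σ batch·LOI equals 1074 g; yield: glass divided by total = 65.06%.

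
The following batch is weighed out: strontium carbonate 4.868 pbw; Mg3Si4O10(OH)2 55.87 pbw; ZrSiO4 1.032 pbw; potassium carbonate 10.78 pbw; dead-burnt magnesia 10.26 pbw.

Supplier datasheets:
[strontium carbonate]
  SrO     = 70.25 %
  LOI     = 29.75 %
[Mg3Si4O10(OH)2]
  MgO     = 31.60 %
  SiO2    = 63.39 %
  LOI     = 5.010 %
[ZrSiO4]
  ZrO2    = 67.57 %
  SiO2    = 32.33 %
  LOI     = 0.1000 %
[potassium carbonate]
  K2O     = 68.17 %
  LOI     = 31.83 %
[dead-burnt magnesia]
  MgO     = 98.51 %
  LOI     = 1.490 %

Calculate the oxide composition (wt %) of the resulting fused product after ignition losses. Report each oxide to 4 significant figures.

Glass mass = 74.98 pbw (batch 82.81 − LOI 7.832).
Composition: MgO 37.03%, ZrO2 0.9300%, SiO2 47.68%, SrO 4.561%, K2O 9.801%

Intermediates are printed (rounded to four significant digits) between the steps. All arithmetic maintains exact precision from first step to last — exactly one rounding lands on every reported figure — derived quantities (ignition loss, the yield, the totals, net glass mass, the five compositions) are computed from the batch weights per 74.98 pbw of glass at full float precision exactly as printed in question or answer.
Oxide-by-oxide delivered mass:
  MgO: 55.87·0.3160 + 10.26·0.9851 = 27.76 pbw
  ZrO2: 1.032·0.6757 = 0.6973 pbw
  SiO2: 55.87·0.6339 + 1.032·0.3233 = 35.75 pbw
  SrO: 4.868·0.7025 = 3.420 pbw
  K2O: 10.78·0.6817 = 7.349 pbw
LOI: 4.868·0.2975 + 55.87·0.05010 + 1.032·0.001000 + 10.78·0.3183 + 10.26·0.01490 = 7.832 pbw
batch − LOI leaves glass = 82.81 − 7.832 = 74.98 pbw (= Σ oxide masses)
each wt % is 100 × oxide ÷ glass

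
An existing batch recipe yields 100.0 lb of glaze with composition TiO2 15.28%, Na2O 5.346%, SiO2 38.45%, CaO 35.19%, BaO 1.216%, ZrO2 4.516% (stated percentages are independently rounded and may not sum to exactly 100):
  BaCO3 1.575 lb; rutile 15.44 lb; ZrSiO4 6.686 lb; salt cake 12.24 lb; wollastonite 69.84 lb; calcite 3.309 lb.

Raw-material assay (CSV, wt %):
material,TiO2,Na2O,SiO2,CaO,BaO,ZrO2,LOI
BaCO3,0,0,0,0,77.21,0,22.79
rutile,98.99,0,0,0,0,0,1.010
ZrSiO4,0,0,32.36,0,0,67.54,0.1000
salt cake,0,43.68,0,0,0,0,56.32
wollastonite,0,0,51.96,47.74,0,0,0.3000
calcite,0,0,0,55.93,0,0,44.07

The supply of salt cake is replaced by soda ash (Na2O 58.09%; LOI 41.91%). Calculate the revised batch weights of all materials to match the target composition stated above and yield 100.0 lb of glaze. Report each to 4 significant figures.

Each numeric step carries exact precision at every stage. In-progress results appear rounded off to 4 significant figures between the steps — each reported value is rounded a single time — derived quantities are recomputed from the batch weights for 100.0 lb of glass in full precision (totals, yield, ignition loss, six oxide percentages, net glass mass) precisely as stated by question or answer.
Oxide-by-oxide targets in 100.0 lb glaze:
  TiO2: 15.28% × 100.0 = 15.28 lb
  Na2O: 5.346% × 100.0 = 5.346 lb
  SiO2: 38.45% × 100.0 = 38.45 lb
  CaO: 35.19% × 100.0 = 35.19 lb
  BaO: 1.216% × 100.0 = 1.216 lb
  ZrO2: 4.516% × 100.0 = 4.516 lb
Per-oxide balance check working from each reported weight, at the basis given (target by target, the sums agree once rounding is allowed for):
  TiO2: 15.44·0.9899 = 15.28 lb (target 15.28 lb)
  Na2O: 9.203·0.5809 = 5.346 lb (target 5.346 lb)
  SiO2: 6.686·0.3236 + 69.84·0.5196 = 38.45 lb (target 38.45 lb)
  CaO: 69.84·0.4774 + 3.309·0.5593 = 35.19 lb (target 35.19 lb)
  BaO: 1.575·0.7721 = 1.216 lb (target 1.216 lb)
  ZrO2: 6.686·0.6754 = 4.516 lb (target 4.516 lb)
Glass-mass bookkeeping: net batch after ignition = 100.0 lb (per-oxide target masses sum to 100.0 lb; with the basis standing at 100.0 lb — gaps are rounding artifacts).
Adding the batch up: Σ batch = 106.1 lb; LOI removed, Σ of batch·LOI: 6.046 lb; yield, glass over the total, = 94.30%.

Revised batch per 100.0 lb glaze:
  BaCO3: 1.575 lb
  rutile: 15.44 lb
  ZrSiO4: 6.686 lb
  soda ash: 9.203 lb
  wollastonite: 69.84 lb
  calcite: 3.309 lb
Total batch = 106.1 lb; LOI loss = 6.046 lb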